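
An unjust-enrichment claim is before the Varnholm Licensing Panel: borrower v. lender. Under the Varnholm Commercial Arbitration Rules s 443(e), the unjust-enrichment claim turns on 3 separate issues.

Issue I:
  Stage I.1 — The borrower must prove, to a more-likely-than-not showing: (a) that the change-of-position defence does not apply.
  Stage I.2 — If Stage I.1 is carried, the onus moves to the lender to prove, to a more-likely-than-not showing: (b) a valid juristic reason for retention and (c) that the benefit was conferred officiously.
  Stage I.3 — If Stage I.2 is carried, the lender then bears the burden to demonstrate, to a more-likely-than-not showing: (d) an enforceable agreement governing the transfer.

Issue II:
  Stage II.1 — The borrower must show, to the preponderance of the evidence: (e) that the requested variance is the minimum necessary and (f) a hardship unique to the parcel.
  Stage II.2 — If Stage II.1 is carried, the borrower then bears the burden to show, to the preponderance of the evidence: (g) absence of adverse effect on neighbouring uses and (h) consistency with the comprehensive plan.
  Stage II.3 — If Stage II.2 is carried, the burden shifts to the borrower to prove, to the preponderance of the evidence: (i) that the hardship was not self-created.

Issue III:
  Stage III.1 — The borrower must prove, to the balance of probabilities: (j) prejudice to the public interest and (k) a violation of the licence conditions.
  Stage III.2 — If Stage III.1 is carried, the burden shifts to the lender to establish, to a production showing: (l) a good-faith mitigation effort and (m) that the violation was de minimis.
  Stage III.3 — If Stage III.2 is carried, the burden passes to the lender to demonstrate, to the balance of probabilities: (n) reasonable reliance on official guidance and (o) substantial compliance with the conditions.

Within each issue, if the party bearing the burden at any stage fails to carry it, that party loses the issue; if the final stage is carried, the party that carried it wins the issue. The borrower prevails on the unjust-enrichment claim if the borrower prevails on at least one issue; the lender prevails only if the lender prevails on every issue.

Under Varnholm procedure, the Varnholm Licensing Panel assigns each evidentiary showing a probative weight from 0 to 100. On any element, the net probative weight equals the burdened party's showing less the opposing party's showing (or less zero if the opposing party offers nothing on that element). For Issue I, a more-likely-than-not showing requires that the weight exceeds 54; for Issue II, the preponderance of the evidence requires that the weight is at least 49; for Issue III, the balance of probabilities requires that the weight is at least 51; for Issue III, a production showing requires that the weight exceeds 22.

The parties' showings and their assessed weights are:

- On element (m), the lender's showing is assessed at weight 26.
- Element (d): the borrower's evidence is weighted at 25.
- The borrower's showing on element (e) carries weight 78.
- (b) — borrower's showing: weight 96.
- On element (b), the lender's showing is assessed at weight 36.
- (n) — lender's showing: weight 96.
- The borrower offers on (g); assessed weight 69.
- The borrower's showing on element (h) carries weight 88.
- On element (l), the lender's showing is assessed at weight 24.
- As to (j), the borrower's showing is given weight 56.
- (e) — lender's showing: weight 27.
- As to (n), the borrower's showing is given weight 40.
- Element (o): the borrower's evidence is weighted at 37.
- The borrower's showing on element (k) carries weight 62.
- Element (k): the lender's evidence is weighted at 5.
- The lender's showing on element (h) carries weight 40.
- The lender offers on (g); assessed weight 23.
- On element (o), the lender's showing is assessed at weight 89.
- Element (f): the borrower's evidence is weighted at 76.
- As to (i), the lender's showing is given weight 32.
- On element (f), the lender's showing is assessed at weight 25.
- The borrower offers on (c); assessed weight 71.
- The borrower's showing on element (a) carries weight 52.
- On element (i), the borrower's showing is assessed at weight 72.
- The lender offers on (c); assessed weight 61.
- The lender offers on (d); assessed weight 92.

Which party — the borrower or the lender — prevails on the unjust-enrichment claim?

— Issue I —
Stage I.1 (borrower, a more-likely-than-not showing, weight exceeds 54): (a) 52 ≤ 54 — fails.
  Stage I.1 not carried; the borrower fails its burden.
So the lender prevails on this issue.
— Issue II —
Stage II.1 — burden on borrower; standard: the preponderance of the evidence (weight is at least 49).
    (e): 78 − 27 = 51 ≥ 49 [met]
    (f): 76 − 25 = 51 ≥ 49 [met]
  Stage II.1 is satisfied; the borrower continues to bear the burden.
Stage II.2 — burden on borrower; standard: the preponderance of the evidence (weight is at least 49).
    (g): 69 − 23 = 46 < 49 [not met]
    (h): 88 − 40 = 48 < 49 [not met]
  Not every element is met, so the borrower fails to carry Stage II.2.
The lender prevails on this issue.
— Issue III —
At Stage III.1 the borrower must meet the balance of probabilities (weight is at least 51): on (j) the weight is 56, which does reach 51, so (j) meets the standard; on (k) the weight is 62 less the opposing 5 gives net 57, ≥ 51, so (k) meets the standard.
  All elements met. The burden passes to the lender.
At Stage III.2 the lender must meet a production showing (weight exceeds 22): on (l) the weight is 24, > 22, so (l) meets the standard; on (m) the weight is 26, > 22, so (m) meets the standard.
  Stage III.2 is satisfied; the lender continues to bear the burden.
At Stage III.3 the lender must meet the balance of probabilities (weight is at least 51): on (n) the weight is 96 less the opposing 40 gives net 56, which does reach 51, so (n) meets the standard; on (o) the weight is 89 less the opposing 37 gives net 52, ≥ 51, so (o) meets the standard.
  Stage III.3 carried; the final stage is satisfied.
Every stage carried; the lender prevails on this issue.
Per-issue: Issue I → lender; Issue II → lender; Issue III → lender. The borrower must prevail on at least one issue; overall, the lender prevails.

lender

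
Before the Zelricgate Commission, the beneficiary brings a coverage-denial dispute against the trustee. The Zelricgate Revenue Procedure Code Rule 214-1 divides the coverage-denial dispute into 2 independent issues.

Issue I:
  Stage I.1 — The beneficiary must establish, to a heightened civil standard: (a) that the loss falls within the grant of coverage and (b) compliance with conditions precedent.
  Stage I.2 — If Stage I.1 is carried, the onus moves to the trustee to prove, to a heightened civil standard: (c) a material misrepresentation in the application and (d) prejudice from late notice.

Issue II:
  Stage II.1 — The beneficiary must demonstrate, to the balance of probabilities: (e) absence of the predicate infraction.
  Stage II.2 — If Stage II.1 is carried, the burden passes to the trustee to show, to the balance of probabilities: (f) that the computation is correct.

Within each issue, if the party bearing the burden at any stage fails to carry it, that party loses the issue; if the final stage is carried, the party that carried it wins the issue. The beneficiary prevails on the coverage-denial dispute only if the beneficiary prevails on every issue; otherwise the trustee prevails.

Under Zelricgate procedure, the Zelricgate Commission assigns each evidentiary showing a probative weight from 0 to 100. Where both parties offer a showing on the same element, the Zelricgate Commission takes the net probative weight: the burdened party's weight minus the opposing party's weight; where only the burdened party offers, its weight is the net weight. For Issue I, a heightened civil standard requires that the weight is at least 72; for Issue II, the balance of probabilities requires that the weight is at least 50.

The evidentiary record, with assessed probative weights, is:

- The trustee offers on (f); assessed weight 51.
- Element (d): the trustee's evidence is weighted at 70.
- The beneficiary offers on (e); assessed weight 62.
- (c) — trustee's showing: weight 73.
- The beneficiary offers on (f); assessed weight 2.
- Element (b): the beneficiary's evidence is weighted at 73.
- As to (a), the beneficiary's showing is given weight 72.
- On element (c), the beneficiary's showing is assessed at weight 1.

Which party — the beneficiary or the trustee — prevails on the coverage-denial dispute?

— Issue I —
Stage I.1 — burden on beneficiary; standard: a heightened civil standard (weight is at least 72).
    (a): 72 ≥ 72 [met]
    (b): 73 ≥ 72 [met]
  Stage I.1 carried; the burden shifts to the trustee.
Stage I.2 — burden on trustee; standard: a heightened civil standard (weight is at least 72).
    (c): 73 − 1 = 72 ≥ 72 [met]
    (d): 70 < 72 [not met]
  Stage I.2 not carried; the trustee fails its burden.
The analysis ends at Stage I.2; the beneficiary prevails on this issue.
— Issue II —
At Stage II.1 the beneficiary must meet the balance of probabilities (weight is at least 50): on (e) the weight is 62, ≥ 50, so (e) meets the standard.
  All elements met. The burden passes to the trustee.
At Stage II.2 the trustee must meet the balance of probabilities (weight is at least 50): on (f) the weight is 51 less the opposing 2 gives net 49, < 50, so (f) does not meet the standard.
  Not every element is met, so the trustee fails to carry Stage II.2.
The analysis ends at Stage II.2; the beneficiary prevails on this issue.
Per-issue: Issue I → beneficiary; Issue II → beneficiary. The beneficiary must prevail on every issue; overall, the beneficiary prevails.

beneficiary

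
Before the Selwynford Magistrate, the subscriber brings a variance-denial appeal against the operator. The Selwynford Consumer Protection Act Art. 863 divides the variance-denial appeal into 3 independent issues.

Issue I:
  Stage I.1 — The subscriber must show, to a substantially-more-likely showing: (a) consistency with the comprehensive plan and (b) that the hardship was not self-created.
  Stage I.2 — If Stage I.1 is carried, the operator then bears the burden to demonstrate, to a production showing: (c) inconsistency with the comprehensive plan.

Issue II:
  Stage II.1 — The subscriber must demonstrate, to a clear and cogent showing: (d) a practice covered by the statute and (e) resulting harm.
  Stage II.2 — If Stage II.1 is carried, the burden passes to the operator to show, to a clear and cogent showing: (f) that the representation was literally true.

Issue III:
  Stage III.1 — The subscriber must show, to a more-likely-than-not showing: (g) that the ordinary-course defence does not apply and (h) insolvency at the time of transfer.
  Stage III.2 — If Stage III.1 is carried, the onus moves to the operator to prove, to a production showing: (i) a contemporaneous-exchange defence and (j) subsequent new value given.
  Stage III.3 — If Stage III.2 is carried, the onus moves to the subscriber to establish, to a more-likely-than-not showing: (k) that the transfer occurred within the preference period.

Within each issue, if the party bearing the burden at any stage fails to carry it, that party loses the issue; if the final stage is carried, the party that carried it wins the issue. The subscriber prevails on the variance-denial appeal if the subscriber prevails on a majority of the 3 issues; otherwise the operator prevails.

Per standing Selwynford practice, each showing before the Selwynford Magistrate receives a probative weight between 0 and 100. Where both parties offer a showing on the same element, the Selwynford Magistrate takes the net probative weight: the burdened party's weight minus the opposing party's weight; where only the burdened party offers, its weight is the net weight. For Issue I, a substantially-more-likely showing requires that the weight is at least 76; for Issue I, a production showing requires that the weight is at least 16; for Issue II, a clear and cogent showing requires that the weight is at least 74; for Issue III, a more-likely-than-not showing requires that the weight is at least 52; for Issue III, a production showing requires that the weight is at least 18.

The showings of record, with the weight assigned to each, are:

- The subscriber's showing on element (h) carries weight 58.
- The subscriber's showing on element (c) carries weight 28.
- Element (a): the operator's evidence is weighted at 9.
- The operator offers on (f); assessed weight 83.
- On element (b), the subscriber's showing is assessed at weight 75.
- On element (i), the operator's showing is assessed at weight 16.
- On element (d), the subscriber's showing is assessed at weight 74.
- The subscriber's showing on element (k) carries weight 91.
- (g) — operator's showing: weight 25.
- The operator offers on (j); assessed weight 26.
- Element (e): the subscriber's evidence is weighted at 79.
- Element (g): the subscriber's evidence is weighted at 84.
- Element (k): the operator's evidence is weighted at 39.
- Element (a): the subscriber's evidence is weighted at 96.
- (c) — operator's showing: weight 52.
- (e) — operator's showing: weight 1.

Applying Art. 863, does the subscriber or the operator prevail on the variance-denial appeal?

— Issue I —
Stage I.1 (subscriber, a substantially-more-likely showing, weight is at least 76): (a) net 96−9=87 ≥ 76 — meets; (b) 75 < 76 — fails.
  Not every element is met, so the subscriber fails to carry Stage I.1.
The analysis ends at Stage I.1; the operator prevails on this issue.
— Issue II —
Stage II.1 — burden on subscriber; standard: a clear and cogent showing (weight is at least 74).
    (d): 74 ≥ 74 [met]
    (e): 79 − 1 = 78 ≥ 74 [met]
  Stage II.1 carried; the burden shifts to the operator.
Stage II.2 — burden on operator; standard: a clear and cogent showing (weight is at least 74).
    (f): 83 ≥ 74 [met]
  Stage II.2 carried; the final stage is satisfied.
All stages carried — the operator prevails on this issue.
— Issue III —
Stage III.1 — burden on subscriber; standard: a more-likely-than-not showing (weight is at least 52).
    (g): 84 − 25 = 59 ≥ 52 [met]
    (h): 58 ≥ 52 [met]
  The subscriber carries Stage III.1; the operator now bears the burden.
Stage III.2 — burden on operator; standard: a production showing (weight is at least 18).
    (i): 16 < 18 [not met]
    (j): 26 ≥ 18 [met]
  Not every element is met, so the operator fails to carry Stage III.2.
The analysis ends at Stage III.2; the subscriber prevails on this issue.
Per-issue: Issue I → operator; Issue II → operator; Issue III → subscriber. The subscriber must prevail on a majority of issues; overall, the operator prevails.

operator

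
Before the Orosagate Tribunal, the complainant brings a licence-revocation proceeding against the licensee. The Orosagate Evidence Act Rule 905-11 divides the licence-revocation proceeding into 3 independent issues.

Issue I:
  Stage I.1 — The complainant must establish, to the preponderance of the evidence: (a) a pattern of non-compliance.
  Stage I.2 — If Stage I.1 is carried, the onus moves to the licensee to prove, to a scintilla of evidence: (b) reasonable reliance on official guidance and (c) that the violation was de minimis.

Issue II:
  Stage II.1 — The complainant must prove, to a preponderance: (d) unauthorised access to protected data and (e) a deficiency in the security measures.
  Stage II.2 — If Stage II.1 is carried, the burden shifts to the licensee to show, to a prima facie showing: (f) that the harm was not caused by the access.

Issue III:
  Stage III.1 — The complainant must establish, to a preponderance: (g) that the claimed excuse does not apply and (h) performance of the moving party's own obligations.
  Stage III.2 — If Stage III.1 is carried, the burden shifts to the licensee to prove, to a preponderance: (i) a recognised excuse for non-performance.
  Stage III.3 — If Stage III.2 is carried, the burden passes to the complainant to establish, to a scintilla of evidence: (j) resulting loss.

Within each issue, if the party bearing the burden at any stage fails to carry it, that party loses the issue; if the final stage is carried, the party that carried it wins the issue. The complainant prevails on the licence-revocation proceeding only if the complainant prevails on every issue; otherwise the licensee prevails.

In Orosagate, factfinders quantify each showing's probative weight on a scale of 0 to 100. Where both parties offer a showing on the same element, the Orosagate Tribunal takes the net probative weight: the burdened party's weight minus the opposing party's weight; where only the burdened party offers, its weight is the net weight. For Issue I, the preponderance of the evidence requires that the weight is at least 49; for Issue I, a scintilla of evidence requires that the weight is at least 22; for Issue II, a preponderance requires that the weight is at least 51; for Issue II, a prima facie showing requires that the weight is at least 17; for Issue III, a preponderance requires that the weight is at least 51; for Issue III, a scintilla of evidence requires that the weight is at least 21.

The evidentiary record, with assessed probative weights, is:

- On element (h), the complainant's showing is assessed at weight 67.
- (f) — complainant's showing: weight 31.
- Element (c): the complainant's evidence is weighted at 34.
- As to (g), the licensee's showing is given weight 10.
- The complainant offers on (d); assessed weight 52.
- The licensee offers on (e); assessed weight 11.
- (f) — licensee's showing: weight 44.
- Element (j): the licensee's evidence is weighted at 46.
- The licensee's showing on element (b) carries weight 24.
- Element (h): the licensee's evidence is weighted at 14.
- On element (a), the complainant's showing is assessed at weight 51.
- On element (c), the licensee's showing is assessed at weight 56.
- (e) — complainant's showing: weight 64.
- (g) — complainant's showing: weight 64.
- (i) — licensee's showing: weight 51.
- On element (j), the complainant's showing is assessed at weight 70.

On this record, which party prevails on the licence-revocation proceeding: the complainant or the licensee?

licensee

— Issue I —
At Stage I.1 the complainant must meet the preponderance of the evidence (weight is at least 49): on (a) the weight is 51, which does reach 49, so (a) meets the standard.
  Stage I.1 is satisfied; the onus moves to the licensee.
At Stage I.2 the licensee must meet a scintilla of evidence (weight is at least 22): on (b) the weight is 24, ≥ 22, so (b) meets the standard; on (c) the weight is 56 less the opposing 34 gives net 22, which does reach 22, so (c) meets the standard.
  All elements met at the final stage.
With every stage satisfied, the licensee prevails on this issue.
— Issue II —
Stage II.1 — burden on complainant; standard: a preponderance (weight is at least 51).
    (d): 52 ≥ 51 [met]
    (e): 64 − 11 = 53 ≥ 51 [met]
  Stage II.1 carried; the burden shifts to the licensee.
Stage II.2 — burden on licensee; standard: a prima facie showing (weight is at least 17).
    (f): 44 − 31 = 13 < 17 [not met]
  Not every element is met, so the licensee fails to carry Stage II.2.
The analysis ends at Stage II.2; the complainant prevails on this issue.
— Issue III —
At Stage III.1 the complainant must meet a preponderance (weight is at least 51): on (g) the weight is 64 less the opposing 10 gives net 54, ≥ 51, so (g) meets the standard; on (h) the weight is 67 less the opposing 14 gives net 53, which does reach 51, so (h) meets the standard.
  All elements met. The burden passes to the licensee.
At Stage III.2 the licensee must meet a preponderance (weight is at least 51): on (i) the weight is 51, which does reach 51, so (i) meets the standard.
  Stage III.2 is satisfied; the onus moves to the complainant.
At Stage III.3 the complainant must meet a scintilla of evidence (weight is at least 21): on (j) the weight is 70 less the opposing 46 gives net 24, which does reach 21, so (j) meets the standard.
  All elements met at the final stage.
Every stage carried; the complainant prevails on this issue.
Per-issue: Issue I → licensee; Issue II → complainant; Issue III → complainant. The complainant must prevail on every issue; overall, the licensee prevails.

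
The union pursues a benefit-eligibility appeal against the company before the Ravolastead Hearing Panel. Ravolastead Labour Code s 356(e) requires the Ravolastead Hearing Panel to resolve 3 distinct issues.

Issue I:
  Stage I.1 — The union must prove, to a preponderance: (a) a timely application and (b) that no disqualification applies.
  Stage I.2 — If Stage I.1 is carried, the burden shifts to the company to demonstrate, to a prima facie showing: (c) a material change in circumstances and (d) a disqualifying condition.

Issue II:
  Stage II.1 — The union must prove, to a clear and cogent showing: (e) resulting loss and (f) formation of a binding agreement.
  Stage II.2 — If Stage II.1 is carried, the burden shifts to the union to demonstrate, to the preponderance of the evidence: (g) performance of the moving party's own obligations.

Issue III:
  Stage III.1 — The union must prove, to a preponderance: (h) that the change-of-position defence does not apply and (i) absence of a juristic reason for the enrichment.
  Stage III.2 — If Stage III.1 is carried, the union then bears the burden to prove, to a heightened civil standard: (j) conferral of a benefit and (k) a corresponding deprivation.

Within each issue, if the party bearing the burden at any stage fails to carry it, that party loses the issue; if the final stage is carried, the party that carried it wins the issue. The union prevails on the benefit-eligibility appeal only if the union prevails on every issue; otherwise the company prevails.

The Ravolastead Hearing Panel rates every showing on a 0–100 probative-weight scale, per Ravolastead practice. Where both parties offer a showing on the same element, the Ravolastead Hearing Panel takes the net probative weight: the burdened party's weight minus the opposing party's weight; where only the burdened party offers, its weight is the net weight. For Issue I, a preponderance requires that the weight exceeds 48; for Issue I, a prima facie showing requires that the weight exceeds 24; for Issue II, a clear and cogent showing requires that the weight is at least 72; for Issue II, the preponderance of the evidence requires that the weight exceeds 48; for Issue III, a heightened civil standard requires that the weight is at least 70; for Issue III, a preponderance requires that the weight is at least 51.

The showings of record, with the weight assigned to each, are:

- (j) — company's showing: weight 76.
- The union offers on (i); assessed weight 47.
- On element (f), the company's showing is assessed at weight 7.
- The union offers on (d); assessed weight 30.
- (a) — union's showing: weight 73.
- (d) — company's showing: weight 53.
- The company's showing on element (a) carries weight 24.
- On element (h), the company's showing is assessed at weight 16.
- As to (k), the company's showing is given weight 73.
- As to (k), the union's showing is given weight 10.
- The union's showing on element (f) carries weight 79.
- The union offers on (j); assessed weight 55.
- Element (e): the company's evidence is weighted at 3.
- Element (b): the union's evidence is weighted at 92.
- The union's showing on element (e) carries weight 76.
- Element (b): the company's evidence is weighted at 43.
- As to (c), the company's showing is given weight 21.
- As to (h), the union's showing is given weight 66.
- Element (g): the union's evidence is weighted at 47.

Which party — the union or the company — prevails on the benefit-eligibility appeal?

company

— Issue I —
At Stage I.1 the union must meet a preponderance (weight exceeds 48): on (a) the weight is 73 less the opposing 24 gives net 49, > 48, so (a) meets the standard; on (b) the weight is 92 less the opposing 43 gives net 49, > 48, so (b) meets the standard.
  All elements met. The burden passes to the company.
At Stage I.2 the company must meet a prima facie showing (weight exceeds 24): on (c) the weight is 21, ≤ 24, so (c) does not meet the standard; on (d) the weight is 53 less the opposing 30 gives net 23, which does not exceed 24, so (d) does not meet the standard.
  The company does not carry Stage I.2.
The analysis ends at Stage I.2; the union prevails on this issue.
— Issue II —
At Stage II.1 the union must meet a clear and cogent showing (weight is at least 72): on (e) the weight is 76 less the opposing 3 gives net 73, ≥ 72, so (e) meets the standard; on (f) the weight is 79 less the opposing 7 gives net 72, which does reach 72, so (f) meets the standard.
  Stage II.1 is satisfied; the union continues to bear the burden.
At Stage II.2 the union must meet the preponderance of the evidence (weight exceeds 48): on (g) the weight is 47, ≤ 48, so (g) does not meet the standard.
  The union does not carry Stage II.2.
The company prevails on this issue.
— Issue III —
At Stage III.1 the union must meet a preponderance (weight is at least 51): on (h) the weight is 66 less the opposing 16 gives net 50, which does not reach 51, so (h) does not meet the standard; on (i) the weight is 47, which does not reach 51, so (i) does not meet the standard.
  Stage III.1 not carried; the union fails its burden.
So the company prevails on this issue.
Per-issue: Issue I → union; Issue II → company; Issue III → company. The union must prevail on every issue; overall, the company prevails.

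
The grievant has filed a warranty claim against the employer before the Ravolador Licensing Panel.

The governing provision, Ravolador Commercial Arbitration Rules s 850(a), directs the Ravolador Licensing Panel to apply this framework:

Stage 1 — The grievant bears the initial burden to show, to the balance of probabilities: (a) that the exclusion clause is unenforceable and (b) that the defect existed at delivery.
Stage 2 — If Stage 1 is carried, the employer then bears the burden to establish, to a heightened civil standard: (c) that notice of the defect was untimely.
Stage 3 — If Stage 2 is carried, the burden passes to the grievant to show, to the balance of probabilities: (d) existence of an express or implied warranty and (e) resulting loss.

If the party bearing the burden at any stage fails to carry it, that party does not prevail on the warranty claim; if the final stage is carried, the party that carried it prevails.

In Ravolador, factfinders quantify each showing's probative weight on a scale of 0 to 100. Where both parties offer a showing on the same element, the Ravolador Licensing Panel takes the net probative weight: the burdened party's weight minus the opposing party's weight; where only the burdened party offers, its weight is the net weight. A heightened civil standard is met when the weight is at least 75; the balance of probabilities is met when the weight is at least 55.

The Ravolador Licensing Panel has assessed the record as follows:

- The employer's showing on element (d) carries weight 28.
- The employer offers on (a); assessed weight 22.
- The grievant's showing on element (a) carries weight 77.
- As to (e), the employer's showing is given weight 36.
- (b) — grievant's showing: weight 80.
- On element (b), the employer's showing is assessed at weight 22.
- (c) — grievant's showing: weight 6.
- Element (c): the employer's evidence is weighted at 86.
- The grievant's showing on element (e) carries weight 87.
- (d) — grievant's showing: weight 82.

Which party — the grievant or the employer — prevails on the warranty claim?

Stage 1 — burden on grievant; standard: the balance of probabilities (weight is at least 55).
    (a): 77 − 22 = 55 ≥ 55 [met]
    (b): 80 − 22 = 58 ≥ 55 [met]
  The grievant carries Stage 1; the employer now bears the burden.
Stage 2 — burden on employer; standard: a heightened civil standard (weight is at least 75).
    (c): 86 − 6 = 80 ≥ 75 [met]
  All elements met. The burden passes to the grievant.
Stage 3 — burden on grievant; standard: the balance of probabilities (weight is at least 55).
    (d): 82 − 28 = 54 < 55 [not met]
    (e): 87 − 36 = 51 < 55 [not met]
  Not every element is met, so the grievant fails to carry Stage 3.
The analysis ends at Stage 3; the employer prevails.

employer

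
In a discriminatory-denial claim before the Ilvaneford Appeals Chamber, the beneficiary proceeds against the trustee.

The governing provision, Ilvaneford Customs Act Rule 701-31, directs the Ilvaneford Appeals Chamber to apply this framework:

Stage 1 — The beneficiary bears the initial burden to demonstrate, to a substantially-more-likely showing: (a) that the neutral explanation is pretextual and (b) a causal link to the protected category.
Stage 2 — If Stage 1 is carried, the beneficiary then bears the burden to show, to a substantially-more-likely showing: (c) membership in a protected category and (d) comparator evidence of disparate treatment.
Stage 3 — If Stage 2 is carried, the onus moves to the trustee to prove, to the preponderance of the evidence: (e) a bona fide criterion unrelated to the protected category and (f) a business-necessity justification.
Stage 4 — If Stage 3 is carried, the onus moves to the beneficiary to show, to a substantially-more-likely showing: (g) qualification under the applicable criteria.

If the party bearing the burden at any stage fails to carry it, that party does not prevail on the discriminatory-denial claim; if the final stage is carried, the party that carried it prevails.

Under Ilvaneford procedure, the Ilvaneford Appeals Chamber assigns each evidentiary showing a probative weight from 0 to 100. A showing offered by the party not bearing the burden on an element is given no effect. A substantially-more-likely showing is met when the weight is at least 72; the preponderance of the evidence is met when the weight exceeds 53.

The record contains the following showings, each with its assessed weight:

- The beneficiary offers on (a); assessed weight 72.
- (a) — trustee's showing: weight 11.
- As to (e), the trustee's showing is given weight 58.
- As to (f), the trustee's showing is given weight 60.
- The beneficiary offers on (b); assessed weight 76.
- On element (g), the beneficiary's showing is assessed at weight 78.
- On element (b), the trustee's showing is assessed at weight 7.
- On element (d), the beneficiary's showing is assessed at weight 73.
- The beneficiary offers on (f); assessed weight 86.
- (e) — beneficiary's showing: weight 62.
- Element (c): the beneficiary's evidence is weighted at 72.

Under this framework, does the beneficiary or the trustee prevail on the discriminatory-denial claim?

Stage 1 — burden on beneficiary; standard: a substantially-more-likely showing (weight is at least 72).
    (a): 72 (trustee's 11 disregarded) ≥ 72 [met]
    (b): 76 (trustee's 7 disregarded) ≥ 72 [met]
  Stage 1 carried; the burden remains with the beneficiary.
Stage 2 — burden on beneficiary; standard: a substantially-more-likely showing (weight is at least 72).
    (c): 72 ≥ 72 [met]
    (d): 73 ≥ 72 [met]
  Stage 2 carried; the burden shifts to the trustee.
Stage 3 — burden on trustee; standard: the preponderance of the evidence (weight exceeds 53).
    (e): 58 (beneficiary's 62 disregarded) > 53 [met]
    (f): 60 (beneficiary's 86 disregarded) > 53 [met]
  All elements met. The burden passes to the beneficiary.
Stage 4 — burden on beneficiary; standard: a substantially-more-likely showing (weight is at least 72).
    (g): 78 ≥ 72 [met]
  The beneficiary carries the last stage.
Every stage carried; the beneficiary prevails.

beneficiary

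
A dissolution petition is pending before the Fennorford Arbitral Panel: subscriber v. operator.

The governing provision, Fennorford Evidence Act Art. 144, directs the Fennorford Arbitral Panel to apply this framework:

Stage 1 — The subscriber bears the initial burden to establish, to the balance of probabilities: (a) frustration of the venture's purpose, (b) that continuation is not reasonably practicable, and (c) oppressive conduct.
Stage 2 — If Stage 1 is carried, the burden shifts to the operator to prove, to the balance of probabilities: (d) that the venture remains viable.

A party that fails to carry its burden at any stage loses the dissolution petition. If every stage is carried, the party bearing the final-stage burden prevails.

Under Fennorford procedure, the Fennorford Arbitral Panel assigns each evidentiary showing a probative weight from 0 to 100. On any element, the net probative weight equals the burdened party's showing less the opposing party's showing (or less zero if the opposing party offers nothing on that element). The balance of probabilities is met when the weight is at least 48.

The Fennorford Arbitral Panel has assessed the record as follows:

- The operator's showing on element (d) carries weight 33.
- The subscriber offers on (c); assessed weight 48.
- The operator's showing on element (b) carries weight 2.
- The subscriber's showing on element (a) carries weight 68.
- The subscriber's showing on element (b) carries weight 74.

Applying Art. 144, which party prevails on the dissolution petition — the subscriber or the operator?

subscriber

Stage 1 — burden on subscriber; standard: the balance of probabilities (weight is at least 48).
    (a): 68 ≥ 48 [met]
    (b): 74 − 2 = 72 ≥ 48 [met]
    (c): 48 ≥ 48 [met]
  Stage 1 carried; the burden shifts to the operator.
Stage 2 — burden on operator; standard: the balance of probabilities (weight is at least 48).
    (d): 33 < 48 [not met]
  Stage 2 not carried; the operator fails its burden.
So the subscriber prevails.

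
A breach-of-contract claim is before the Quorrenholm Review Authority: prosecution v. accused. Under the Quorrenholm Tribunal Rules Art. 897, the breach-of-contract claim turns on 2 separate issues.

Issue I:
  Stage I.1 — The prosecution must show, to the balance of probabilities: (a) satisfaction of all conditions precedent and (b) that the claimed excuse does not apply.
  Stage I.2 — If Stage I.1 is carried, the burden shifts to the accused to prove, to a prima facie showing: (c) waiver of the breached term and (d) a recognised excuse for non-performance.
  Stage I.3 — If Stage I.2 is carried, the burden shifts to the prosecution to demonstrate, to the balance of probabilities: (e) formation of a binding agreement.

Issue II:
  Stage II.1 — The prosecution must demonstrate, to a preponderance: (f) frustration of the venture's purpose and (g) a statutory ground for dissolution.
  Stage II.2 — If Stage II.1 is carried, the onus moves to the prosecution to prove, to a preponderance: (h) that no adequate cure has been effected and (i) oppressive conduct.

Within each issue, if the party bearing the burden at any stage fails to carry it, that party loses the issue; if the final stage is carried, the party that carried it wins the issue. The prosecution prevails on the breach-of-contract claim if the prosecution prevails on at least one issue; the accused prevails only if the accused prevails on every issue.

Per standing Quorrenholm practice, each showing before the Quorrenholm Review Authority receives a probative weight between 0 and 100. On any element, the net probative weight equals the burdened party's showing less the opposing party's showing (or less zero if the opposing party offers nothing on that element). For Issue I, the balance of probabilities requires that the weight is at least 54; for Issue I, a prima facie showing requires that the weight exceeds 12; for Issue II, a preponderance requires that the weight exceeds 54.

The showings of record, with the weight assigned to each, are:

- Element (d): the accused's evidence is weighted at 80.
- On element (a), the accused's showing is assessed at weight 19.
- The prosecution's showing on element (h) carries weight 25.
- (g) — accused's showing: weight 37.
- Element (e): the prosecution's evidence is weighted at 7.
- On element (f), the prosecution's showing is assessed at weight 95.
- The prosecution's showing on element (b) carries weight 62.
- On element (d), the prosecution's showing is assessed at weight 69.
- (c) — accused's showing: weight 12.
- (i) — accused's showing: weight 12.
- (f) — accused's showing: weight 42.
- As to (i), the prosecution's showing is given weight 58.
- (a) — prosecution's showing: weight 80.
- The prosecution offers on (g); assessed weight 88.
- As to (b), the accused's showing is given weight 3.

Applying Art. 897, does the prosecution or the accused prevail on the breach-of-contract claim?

prosecution

— Issue I —
At Stage I.1 the prosecution must meet the balance of probabilities (weight is at least 54): on (a) the weight is 80 less the opposing 19 gives net 61, which does reach 54, so (a) meets the standard; on (b) the weight is 62 less the opposing 3 gives net 59, which does reach 54, so (b) meets the standard.
  The prosecution carries Stage I.1; the accused now bears the burden.
At Stage I.2 the accused must meet a prima facie showing (weight exceeds 12): on (c) the weight is 12, ≤ 12, so (c) does not meet the standard; on (d) the weight is 80 less the opposing 69 gives net 11, ≤ 12, so (d) does not meet the standard.
  Stage I.2 not carried; the accused fails its burden.
So the prosecution prevails on this issue.
— Issue II —
Stage II.1 — burden on prosecution; standard: a preponderance (weight exceeds 54).
    (f): 95 − 42 = 53 ≤ 54 [not met]
    (g): 88 − 37 = 51 ≤ 54 [not met]
  Stage II.1 not carried; the prosecution fails its burden.
The accused prevails on this issue.
Per-issue: Issue I → prosecution; Issue II → accused. The prosecution must prevail on at least one issue; overall, the prosecution prevails.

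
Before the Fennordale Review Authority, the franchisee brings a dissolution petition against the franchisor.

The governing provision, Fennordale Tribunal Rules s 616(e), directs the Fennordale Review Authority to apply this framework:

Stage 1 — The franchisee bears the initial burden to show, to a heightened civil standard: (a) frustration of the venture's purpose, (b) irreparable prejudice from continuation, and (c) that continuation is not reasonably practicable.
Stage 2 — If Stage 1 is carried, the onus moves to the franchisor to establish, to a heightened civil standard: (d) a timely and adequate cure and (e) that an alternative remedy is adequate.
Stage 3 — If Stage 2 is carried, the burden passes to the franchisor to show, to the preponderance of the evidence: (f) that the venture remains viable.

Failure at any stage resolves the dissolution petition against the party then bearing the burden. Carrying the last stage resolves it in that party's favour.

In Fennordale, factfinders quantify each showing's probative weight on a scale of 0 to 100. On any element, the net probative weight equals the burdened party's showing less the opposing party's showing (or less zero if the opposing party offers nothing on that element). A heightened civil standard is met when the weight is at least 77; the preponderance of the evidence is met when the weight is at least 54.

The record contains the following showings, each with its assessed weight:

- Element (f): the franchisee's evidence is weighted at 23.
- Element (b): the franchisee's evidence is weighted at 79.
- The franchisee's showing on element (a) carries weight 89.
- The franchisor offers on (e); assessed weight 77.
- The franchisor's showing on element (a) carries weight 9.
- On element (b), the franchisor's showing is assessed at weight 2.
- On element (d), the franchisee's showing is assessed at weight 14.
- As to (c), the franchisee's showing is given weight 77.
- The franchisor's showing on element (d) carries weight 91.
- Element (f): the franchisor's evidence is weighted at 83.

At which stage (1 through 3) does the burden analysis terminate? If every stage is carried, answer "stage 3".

Stage 1 — burden on franchisee; standard: a heightened civil standard (weight is at least 77).
    (a): 89 − 9 = 80 ≥ 77 [met]
    (b): 79 − 2 = 77 ≥ 77 [met]
    (c): 77 ≥ 77 [met]
  Stage 1 carried; the burden shifts to the franchisor.
Stage 2 — burden on franchisor; standard: a heightened civil standard (weight is at least 77).
    (d): 91 − 14 = 77 ≥ 77 [met]
    (e): 77 ≥ 77 [met]
  Stage 2 carried; the burden remains with the franchisor.
Stage 3 — burden on franchisor; standard: the preponderance of the evidence (weight is at least 54).
    (f): 83 − 23 = 60 ≥ 54 [met]
  Stage 3 carried; the final stage is satisfied.
Every stage carried; the franchisor prevails.

stage 3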